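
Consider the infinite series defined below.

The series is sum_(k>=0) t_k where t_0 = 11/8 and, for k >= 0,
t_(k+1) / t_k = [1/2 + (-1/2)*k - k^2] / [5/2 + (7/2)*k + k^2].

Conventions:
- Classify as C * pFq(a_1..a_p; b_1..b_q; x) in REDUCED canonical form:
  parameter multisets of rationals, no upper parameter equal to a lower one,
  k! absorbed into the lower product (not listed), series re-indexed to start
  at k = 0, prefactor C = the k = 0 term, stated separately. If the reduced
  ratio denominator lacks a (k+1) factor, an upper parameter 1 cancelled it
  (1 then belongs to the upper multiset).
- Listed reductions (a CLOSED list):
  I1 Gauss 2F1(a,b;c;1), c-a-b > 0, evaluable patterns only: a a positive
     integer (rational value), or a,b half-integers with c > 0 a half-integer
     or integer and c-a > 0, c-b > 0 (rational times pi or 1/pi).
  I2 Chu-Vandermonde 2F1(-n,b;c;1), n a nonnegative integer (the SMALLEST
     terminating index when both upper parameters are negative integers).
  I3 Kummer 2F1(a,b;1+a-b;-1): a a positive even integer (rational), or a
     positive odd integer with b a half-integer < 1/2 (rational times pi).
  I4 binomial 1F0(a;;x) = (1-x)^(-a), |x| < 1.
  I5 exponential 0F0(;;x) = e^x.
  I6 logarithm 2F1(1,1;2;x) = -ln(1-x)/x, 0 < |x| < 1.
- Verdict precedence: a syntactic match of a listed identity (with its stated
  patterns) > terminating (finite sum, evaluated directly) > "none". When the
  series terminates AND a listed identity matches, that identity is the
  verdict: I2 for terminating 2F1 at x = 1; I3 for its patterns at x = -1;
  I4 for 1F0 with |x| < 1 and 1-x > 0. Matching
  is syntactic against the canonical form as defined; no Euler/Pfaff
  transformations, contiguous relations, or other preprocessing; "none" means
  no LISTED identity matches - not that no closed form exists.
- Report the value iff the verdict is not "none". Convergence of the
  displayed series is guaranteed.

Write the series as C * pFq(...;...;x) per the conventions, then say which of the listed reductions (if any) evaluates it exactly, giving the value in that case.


The tell: with t_0 = 11/8, roots of the ratio polynomials (C = 11/8) are the negated parameters.
Step ratio: r(k) = (-1) * (k-1/2) (k+1) / [(k+5/2) (k+1)] - rational; roots negated = parameters, x = (-1), C = 11/8.

The series (x = -1) is 2F1: upper {-1/2, 1}, lower {5/2}, prefactor 11/8. Verdict: Kummer (I3) matches (x = -1; c = 5/2 equals 1+a-b for upper {-1/2, 1}: listed pattern). Value: (33/64) * pi.


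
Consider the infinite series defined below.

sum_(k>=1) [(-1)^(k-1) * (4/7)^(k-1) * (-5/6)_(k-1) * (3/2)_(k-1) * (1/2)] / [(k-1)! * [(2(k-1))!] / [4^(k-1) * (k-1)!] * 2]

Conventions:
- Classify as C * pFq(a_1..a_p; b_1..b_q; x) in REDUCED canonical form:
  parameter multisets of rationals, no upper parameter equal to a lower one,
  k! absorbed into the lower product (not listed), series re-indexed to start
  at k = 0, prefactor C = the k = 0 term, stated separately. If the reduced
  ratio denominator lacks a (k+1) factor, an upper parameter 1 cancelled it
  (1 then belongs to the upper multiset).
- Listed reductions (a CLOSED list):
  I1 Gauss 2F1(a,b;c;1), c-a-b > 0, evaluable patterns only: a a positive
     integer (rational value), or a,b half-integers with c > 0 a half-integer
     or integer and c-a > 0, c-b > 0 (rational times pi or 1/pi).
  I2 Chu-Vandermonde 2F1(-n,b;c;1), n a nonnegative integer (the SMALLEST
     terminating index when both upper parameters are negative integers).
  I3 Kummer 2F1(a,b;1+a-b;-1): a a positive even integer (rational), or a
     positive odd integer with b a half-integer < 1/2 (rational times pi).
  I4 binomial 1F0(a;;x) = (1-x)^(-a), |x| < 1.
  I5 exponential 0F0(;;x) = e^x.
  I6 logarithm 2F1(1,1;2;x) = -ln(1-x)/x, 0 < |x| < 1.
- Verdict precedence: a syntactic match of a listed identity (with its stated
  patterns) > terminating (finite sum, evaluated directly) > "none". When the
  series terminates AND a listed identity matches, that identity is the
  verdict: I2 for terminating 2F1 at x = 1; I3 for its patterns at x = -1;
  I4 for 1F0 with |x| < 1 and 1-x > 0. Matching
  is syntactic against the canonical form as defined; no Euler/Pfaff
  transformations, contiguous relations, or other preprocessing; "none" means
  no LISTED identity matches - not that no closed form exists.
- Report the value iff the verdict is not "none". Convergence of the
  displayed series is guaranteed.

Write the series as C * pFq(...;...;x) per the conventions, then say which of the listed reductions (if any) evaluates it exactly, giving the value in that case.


This is 1/4 * 2F1(-5/6, 3/2; 1/2; -4/7) in reduced canonical form. Verdict: none - at argument -4/7 the multisets {-5/6, 3/2} ; {1/2} match no listed identity.

Structural cue: from the first term 1/4: the (-1)^k factor (C = 1/4) folds into the argument's sign.
Ratio: r(k) = (-4/7) * (k-5/6) (k+3/2) / [(k+1/2) (k+1)] - rational in k, leading ratio (-4/7); with t_0 = 1/4, classification follows.


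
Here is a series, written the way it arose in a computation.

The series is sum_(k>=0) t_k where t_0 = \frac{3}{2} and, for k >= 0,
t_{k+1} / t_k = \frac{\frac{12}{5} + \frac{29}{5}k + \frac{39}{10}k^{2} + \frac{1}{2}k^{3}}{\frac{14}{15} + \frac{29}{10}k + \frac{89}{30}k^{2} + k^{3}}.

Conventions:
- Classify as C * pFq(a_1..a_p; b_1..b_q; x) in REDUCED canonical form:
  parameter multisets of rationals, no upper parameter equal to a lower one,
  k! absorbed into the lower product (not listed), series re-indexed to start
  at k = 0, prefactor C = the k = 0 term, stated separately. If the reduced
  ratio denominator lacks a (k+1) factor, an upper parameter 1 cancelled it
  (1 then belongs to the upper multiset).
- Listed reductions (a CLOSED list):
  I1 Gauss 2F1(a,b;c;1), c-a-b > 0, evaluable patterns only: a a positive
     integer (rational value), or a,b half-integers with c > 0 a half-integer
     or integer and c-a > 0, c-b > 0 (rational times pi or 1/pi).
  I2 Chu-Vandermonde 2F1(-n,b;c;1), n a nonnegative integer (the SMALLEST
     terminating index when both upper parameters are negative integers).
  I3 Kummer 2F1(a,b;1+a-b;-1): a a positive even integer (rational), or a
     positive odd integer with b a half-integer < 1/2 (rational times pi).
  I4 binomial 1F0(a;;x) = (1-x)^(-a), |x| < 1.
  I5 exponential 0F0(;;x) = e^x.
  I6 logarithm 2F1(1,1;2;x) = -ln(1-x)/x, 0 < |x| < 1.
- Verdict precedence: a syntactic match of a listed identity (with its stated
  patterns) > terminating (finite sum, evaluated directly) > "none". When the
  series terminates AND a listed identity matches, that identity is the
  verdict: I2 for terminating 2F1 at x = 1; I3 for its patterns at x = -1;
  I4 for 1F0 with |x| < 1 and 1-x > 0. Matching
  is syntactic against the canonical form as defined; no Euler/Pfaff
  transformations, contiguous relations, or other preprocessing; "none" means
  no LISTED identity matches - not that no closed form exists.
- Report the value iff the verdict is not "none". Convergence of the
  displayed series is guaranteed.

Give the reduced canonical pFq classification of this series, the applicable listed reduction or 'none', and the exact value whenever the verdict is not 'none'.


Key observation: t_0 being \frac{3}{2}, factor the ratio over Q (prefactor 3/2): negated roots = parameters.
Adjacent-term ratio: r(k) = \frac{1}{2} * (k+1) (k+6) / [(k+\frac{7}{6}) (k+1)] - rational in k. x = \frac{1}{2}; t_0 = \frac{3}{2}; negate the roots.

x = \frac{1}{2} here; the reduced form reads 2F1, upper {1, 6}, lower {\frac{7}{6}}, C = \frac{3}{2}. Verdict: none here - no I1-I6 shape fits x = \frac{1}{2} with lower {\frac{7}{6}}.


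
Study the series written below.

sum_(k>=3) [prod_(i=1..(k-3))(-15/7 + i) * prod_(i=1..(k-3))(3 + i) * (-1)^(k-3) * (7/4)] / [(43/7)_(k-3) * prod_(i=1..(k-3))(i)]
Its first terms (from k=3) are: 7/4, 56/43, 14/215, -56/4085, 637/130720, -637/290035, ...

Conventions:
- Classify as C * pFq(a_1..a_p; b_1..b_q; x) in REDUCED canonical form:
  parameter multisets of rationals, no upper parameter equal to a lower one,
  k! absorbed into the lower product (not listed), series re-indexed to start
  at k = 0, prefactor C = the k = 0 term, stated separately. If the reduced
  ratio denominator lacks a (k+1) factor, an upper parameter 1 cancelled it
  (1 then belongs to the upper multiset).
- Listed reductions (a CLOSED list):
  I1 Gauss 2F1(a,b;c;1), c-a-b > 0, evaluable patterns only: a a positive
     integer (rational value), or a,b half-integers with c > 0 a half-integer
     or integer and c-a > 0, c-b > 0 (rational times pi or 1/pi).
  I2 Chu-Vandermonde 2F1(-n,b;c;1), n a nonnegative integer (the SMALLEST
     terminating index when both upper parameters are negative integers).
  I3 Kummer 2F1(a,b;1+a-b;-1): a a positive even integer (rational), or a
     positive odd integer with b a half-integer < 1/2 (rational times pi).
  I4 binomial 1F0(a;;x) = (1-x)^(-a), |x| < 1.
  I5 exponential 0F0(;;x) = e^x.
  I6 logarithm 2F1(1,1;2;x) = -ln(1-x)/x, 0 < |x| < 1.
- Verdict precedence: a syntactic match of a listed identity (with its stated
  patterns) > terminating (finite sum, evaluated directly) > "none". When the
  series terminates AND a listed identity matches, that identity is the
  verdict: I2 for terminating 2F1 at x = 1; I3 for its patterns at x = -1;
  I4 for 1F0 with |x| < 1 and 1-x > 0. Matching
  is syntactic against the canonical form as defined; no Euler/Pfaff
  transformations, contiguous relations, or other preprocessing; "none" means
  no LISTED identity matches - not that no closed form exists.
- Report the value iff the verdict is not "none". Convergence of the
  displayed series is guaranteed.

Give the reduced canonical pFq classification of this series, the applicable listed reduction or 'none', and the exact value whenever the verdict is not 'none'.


With C = 7/4: the canonical form is 2F1(-8/7, 4; 43/7; -1). Verdict: Kummer's theorem (I3) matches (x = -1; c = 43/7 equals 1+a-b for upper {-8/7, 4}: listed pattern). Its exact value is 87/28.

First insight: with t_0 = 7/4, the running product (prefactor 7/4) telescopes to a rising factorial.
Term ratio: r(k) = (-1) * (k-8/7) (k+4) / [(k+43/7) (k+1)] - rational in k. x = (-1); t_0 = 7/4; negate the roots.


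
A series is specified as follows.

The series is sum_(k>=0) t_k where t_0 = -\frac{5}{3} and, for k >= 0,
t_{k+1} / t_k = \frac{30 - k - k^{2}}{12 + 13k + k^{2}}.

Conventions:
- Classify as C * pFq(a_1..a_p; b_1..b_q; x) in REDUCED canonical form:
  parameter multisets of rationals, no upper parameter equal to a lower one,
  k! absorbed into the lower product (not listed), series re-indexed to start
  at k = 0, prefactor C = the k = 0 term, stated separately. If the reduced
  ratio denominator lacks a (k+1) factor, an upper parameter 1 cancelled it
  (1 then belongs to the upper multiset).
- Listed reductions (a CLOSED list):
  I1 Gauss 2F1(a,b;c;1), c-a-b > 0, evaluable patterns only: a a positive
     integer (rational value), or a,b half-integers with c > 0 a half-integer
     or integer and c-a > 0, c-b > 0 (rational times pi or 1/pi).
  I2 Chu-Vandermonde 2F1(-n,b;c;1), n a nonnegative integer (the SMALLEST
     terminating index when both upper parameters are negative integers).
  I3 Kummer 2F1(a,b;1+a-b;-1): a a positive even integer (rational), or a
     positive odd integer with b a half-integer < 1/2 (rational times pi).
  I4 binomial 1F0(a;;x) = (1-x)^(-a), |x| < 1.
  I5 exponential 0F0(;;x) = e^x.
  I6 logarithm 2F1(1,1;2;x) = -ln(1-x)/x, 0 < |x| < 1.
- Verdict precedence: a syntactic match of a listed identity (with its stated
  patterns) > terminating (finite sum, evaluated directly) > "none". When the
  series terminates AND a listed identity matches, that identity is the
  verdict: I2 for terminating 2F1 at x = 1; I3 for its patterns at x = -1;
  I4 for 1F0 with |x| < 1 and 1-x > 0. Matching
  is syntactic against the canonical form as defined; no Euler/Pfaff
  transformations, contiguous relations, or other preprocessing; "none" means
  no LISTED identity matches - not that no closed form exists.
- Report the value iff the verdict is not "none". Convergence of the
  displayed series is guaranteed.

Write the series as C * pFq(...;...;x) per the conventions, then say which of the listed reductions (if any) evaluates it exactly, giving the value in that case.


x = -1 here; the reduced form reads 2F1, upper {-5, 6}, lower {12}, C = -\frac{5}{3}. Verdict at x = -1: Kummer (I3) matches (x = -1; c = 12 equals 1+a-b for upper {-5, 6}: listed pattern). Hence: -\frac{55}{4}.

Key observation: with t_0 = -\frac{5}{3}, the expanded ratio factors over Q; prefactor -5/3, roots give parameters.
Step ratio: r(k) = -1 * (k-5) (k+6) / [(k+12) (k+1)] - poly over poly, x = -1 from leading terms; C = -\frac{5}{3} at k = 0.


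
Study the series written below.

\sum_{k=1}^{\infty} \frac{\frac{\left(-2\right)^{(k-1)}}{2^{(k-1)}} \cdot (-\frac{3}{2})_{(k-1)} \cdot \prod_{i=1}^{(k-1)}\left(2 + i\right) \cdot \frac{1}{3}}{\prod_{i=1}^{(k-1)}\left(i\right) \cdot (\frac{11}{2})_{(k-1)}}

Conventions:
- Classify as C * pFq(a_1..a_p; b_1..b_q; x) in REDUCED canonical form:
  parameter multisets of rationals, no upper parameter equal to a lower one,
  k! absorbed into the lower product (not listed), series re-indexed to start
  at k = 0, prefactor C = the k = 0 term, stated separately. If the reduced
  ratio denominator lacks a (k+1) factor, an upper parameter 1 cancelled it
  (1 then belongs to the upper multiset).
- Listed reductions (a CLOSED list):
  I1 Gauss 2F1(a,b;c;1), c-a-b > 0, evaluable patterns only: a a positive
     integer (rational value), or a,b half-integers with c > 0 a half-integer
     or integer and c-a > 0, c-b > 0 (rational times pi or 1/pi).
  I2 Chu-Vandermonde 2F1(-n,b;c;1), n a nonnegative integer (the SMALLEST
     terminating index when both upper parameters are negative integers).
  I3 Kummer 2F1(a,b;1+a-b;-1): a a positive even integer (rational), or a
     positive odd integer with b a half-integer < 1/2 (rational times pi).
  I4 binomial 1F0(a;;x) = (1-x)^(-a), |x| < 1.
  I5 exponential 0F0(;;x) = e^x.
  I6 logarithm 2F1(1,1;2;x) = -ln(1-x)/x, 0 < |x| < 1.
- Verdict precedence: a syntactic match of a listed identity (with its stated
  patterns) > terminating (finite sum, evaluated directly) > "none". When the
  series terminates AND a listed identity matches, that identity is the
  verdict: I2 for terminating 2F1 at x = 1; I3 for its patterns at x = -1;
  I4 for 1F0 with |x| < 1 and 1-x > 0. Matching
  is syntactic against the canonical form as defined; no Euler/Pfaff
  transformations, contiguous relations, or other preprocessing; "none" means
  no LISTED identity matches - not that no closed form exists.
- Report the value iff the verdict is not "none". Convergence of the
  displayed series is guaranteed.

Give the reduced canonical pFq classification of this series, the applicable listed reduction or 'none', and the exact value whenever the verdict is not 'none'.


With C = \frac{1}{3}: the canonical form is 2F1(-\frac{3}{2}, 3; \frac{11}{2}; -1). Verdict at x = -1: the Kummer evaluation I3 matches (x = -1; c = \frac{11}{2} equals 1+a-b for upper {-\frac{3}{2}, 3}: listed pattern). Exact value: \frac{105}{512} \cdot \pi.

Key observation: from the first term \frac{1}{3}: the product of the first k integers (C = 1/3) is k!.
Consecutive-term ratio: r(k) = -1 * (k-\frac{3}{2}) (k+3) / [(k+\frac{11}{2}) (k+1)] - poly over poly, x = -1 from leading terms; C = \frac{1}{3} at k = 0.


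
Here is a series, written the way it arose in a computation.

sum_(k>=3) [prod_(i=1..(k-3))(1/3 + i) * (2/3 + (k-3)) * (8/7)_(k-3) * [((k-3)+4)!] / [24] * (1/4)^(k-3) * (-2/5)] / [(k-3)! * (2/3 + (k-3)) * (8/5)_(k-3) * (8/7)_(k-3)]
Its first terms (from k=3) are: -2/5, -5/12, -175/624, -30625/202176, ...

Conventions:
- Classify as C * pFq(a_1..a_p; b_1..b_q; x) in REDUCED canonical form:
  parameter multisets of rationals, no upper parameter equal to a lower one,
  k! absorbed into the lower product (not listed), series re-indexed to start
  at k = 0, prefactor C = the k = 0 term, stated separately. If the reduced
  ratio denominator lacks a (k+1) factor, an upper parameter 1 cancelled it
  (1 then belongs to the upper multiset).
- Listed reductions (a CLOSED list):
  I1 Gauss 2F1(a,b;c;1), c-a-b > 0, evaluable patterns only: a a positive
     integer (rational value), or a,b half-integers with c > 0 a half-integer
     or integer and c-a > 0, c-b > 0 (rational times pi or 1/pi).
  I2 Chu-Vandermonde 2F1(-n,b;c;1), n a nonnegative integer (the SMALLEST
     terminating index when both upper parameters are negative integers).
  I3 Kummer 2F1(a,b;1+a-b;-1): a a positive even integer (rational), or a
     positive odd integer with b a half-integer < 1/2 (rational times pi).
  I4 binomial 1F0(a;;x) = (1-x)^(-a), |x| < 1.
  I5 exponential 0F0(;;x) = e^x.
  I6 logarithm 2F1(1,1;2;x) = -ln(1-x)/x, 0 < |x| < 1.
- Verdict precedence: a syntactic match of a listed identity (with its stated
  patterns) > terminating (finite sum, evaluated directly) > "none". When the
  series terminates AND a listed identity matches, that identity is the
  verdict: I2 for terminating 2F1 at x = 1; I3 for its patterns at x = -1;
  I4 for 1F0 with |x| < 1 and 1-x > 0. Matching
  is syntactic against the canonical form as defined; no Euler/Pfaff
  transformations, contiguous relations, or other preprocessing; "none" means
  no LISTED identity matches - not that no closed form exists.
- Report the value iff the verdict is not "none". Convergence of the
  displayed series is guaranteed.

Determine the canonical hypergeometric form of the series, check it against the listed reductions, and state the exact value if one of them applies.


With C = -2/5: the canonical form is 2F1(4/3, 5; 8/5; 1/4). Verdict: none (x = 1/4): each listed identity misses the multisets {4/3, 5} ; {8/5}.

Key step: with t_0 = -2/5, the parameter 8/7 appears in both the upper and lower lists and cancels (alongside the other common factor).
Term ratio: r(k) = (1/4) * (k+4/3) (k+5) / [(k+8/5) (k+1)] - poly over poly, x = (1/4) from leading terms; C = -2/5 at k = 0.


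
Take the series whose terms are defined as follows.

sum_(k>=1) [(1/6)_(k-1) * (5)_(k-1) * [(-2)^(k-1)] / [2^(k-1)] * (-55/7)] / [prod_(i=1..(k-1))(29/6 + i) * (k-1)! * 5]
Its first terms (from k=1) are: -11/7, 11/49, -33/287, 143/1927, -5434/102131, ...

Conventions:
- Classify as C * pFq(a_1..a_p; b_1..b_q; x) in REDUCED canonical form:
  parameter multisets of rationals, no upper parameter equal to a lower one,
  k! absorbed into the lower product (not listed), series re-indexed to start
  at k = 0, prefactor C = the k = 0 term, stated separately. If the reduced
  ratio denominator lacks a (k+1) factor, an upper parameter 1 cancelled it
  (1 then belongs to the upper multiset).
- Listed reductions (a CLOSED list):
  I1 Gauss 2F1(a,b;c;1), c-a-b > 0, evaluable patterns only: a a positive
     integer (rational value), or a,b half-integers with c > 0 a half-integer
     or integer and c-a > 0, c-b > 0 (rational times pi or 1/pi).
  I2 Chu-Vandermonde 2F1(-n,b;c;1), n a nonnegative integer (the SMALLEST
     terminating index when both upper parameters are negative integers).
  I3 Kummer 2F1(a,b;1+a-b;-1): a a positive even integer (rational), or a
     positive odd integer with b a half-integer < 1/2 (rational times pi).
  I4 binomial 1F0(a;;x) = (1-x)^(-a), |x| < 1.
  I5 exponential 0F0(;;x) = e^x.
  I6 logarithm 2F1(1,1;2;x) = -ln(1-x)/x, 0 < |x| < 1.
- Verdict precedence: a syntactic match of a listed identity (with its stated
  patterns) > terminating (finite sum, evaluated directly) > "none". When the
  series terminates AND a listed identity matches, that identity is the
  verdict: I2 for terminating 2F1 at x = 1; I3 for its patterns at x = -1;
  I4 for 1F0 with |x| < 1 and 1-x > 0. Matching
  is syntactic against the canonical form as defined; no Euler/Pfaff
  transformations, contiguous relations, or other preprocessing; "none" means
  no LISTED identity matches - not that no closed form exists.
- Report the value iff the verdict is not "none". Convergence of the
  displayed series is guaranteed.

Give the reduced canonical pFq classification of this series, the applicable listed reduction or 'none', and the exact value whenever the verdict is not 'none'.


Reduced: x = -1, 2F1, upper = {1/6, 5}, lower = {35/6}, C = -11/7. Verdict: none. No listed pattern accepts 2F1(1/6, 5; 35/6; -1).

Key step: t_0 = -11/7 here, and the constant factors (C = -11/7) combine into one prefactor.
Step ratio: r(k) = (-1) * (k+1/6) (k+5) / [(k+35/6) (k+1)] ; factor over Q: parameters, x = (-1), and C = -11/7.


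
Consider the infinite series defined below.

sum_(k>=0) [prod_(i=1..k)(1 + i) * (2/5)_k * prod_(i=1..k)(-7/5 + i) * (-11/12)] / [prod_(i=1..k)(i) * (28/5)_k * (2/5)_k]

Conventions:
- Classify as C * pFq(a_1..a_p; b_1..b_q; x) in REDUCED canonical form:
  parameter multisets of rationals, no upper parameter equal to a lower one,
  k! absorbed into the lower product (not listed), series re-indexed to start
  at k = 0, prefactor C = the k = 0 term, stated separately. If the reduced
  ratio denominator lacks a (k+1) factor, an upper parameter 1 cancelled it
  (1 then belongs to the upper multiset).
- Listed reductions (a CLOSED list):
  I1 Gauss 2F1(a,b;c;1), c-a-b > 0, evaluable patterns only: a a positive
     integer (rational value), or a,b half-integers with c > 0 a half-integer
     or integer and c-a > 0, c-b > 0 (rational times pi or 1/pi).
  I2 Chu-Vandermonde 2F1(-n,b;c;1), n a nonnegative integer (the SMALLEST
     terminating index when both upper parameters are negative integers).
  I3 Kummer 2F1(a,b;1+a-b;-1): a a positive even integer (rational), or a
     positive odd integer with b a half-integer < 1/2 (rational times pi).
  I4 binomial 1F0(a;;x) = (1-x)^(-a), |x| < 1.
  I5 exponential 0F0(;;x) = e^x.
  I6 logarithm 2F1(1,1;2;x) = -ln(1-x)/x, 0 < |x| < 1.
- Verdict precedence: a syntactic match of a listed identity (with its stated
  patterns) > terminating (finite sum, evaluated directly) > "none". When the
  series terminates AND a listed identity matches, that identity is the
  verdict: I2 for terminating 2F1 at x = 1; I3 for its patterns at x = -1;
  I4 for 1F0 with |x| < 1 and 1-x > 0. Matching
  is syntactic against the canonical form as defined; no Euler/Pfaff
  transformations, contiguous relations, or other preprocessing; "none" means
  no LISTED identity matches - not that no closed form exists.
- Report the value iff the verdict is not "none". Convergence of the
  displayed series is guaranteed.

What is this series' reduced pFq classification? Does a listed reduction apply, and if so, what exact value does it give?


x = 1 here; the reduced form reads 2F1, upper {-2/5, 2}, lower {28/5}, C = -11/12. Verdict at x = 1: Gauss (I1, integer-parameter pattern) matches (x = 1: the Gamma ratio telescopes since c-a-b = 4 > 0 and a = 2 in Z>0). Value: -759/1000.

Key observation: x = 1 and the product of the first k integers (C = -11/12, x = 1) is k!.
Step ratio: r(k) = 1 * (k-2/5) (k+2) / [(k+28/5) (k+1)] - rational in k. x = 1; t_0 = -11/12; negate the roots.


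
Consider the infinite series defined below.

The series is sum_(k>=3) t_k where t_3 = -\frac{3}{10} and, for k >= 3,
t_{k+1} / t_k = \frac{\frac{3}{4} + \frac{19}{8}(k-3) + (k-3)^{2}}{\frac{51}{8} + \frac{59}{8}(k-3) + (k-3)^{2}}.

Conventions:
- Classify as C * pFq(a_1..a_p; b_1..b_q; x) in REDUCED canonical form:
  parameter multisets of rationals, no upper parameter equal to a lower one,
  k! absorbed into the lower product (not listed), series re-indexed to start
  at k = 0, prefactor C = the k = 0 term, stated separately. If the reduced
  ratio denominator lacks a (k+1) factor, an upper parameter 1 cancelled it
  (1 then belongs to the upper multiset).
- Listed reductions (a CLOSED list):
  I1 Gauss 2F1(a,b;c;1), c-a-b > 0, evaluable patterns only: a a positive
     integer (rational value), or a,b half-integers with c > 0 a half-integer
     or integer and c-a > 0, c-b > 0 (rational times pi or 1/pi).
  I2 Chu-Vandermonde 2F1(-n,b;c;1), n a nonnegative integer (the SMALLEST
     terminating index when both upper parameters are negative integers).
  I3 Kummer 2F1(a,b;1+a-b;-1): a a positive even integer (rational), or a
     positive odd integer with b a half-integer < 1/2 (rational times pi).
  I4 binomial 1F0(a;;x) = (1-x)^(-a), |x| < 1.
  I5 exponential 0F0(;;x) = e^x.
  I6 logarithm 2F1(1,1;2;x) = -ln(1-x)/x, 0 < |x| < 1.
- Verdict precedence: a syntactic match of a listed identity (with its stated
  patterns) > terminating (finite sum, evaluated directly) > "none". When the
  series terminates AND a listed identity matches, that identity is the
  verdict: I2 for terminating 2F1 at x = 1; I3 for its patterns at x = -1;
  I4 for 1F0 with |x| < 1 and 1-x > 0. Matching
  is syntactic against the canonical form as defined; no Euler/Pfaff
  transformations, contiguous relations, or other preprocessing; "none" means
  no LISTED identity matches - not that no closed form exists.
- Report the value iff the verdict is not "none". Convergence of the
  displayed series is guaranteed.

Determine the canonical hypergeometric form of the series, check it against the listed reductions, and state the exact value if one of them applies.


At argument 1: a 2F1 with upper {\frac{3}{8}, 2}, lower {\frac{51}{8}}, scaled by C = -\frac{3}{10}. Verdict: the Gauss summation I1 matches (x = 1: the Gamma ratio telescopes since c-a-b = 4 > 0 and a = 2 in Z>0). Value: -\frac{903}{2560}.

The tell: t_0 being -\frac{3}{10}, factor the ratio over Q (C = -3/10, x = 1): negated roots = parameters.
Ratio: r(k) = 1 * (k+\frac{3}{8}) (k+2) / [(k+\frac{51}{8}) (k+1)] - rational in k, leading ratio 1; with t_0 = -\frac{3}{10}, classification follows.


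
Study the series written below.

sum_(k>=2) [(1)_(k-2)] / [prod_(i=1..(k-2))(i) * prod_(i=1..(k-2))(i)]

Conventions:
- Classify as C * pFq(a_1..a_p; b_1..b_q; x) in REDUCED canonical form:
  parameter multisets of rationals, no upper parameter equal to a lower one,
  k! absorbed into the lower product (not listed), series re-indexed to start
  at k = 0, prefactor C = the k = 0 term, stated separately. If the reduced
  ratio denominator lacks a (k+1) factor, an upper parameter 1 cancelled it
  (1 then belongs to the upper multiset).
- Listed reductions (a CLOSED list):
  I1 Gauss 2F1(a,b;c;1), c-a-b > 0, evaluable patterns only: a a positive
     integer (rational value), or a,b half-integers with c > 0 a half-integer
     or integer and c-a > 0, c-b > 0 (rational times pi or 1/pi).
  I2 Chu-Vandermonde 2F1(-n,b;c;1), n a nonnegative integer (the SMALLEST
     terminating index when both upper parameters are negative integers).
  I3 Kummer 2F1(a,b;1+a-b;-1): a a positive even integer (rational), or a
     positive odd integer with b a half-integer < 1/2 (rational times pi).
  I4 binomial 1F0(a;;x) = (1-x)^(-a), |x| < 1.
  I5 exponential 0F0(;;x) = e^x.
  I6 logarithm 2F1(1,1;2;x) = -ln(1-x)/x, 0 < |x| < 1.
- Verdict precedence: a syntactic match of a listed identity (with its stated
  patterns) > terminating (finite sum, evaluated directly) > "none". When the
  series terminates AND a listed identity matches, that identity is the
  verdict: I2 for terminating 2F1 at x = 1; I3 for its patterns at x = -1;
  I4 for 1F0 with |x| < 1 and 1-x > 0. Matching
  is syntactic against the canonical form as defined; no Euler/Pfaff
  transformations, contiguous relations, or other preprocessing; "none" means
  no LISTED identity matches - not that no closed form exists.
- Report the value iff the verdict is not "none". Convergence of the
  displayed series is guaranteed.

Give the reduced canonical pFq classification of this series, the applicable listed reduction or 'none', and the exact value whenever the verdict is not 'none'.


Reduced: x = 1, 0F0, upper = {-}, lower = {-}, C = 1. Verdict at x = 1: the exponential series (I5) matches (the 0F0 exponential series at x = 1). Value: e^(1).

First insight: t_0 = 1 here, and the product of the first k integers (C = 1) is k!.
Consecutive-term ratio: r(k) = 1 * 1 / [(k+1)] - rational; roots negated = parameters, x = 1, C = 1.


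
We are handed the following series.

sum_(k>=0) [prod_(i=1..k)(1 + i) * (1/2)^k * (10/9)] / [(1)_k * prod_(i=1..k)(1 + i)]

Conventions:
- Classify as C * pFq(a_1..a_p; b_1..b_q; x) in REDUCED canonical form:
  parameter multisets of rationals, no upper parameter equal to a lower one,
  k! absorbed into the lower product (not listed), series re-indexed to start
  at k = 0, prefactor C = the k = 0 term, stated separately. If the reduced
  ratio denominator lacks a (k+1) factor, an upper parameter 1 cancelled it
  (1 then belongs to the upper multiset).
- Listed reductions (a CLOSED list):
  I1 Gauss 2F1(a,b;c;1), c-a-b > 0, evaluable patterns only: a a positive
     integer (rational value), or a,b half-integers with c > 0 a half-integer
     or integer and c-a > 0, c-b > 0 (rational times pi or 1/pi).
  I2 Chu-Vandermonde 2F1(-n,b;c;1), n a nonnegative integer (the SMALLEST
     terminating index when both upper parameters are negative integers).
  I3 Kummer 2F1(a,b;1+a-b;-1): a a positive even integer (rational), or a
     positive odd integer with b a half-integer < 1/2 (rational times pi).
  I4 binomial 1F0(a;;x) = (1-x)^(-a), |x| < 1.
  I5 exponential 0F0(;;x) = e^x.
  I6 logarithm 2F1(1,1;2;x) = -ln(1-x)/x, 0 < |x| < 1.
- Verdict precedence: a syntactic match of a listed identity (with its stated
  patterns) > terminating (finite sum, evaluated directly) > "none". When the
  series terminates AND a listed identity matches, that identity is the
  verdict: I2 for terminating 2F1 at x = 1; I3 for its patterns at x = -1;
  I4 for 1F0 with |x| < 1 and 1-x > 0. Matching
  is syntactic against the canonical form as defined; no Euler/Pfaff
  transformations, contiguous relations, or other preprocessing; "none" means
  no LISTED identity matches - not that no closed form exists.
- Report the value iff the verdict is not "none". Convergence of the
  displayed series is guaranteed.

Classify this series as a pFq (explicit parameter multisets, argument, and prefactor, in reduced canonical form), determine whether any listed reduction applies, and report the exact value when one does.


This is 10/9 * 0F0(-; -; 1/2) in reduced canonical form. Verdict at x = 1/2: the exponential series (I5) matches (the 0F0 exponential series at x = 1/2). Hence: (10/9) * e^(1/2).

The tell: with t_0 = 10/9, the running product (C = 10/9) telescopes to a rising factorial.
Ratio: r(k) = (1/2) * 1 / [(k+1)] - poly over poly, x = (1/2) from leading terms; C = 10/9 at k = 0.


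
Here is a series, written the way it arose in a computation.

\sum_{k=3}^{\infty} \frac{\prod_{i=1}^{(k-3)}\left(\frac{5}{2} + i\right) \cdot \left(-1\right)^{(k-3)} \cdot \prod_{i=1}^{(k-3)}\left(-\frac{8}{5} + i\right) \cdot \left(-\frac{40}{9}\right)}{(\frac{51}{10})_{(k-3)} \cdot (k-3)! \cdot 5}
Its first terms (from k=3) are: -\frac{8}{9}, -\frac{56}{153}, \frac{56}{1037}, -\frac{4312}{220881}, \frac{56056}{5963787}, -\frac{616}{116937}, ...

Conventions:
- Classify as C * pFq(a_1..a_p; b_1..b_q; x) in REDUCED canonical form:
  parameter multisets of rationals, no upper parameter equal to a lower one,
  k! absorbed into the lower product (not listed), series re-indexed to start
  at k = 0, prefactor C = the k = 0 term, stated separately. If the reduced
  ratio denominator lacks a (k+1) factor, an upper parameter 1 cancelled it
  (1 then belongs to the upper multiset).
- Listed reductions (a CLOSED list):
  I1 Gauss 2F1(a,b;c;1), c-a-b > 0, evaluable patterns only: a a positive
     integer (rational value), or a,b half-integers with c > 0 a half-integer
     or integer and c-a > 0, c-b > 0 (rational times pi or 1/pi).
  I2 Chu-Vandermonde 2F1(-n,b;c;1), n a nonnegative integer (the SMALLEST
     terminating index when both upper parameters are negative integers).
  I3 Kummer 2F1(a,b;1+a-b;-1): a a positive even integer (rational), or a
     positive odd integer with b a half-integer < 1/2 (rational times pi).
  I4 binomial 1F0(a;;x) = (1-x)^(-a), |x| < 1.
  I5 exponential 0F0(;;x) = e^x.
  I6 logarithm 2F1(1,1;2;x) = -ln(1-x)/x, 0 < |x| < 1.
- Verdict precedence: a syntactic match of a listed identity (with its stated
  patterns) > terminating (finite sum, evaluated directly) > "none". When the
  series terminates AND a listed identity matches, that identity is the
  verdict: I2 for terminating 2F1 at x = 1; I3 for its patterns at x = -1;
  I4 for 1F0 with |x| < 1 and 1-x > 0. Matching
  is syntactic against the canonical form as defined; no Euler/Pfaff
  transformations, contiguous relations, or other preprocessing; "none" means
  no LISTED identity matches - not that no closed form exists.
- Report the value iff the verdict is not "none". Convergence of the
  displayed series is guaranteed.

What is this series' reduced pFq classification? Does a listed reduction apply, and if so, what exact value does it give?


Key step: from the first term -\frac{8}{9}: the constant factors (prefactor -8/9) combine into one prefactor.
Consecutive-term ratio: r(k) = -1 * (k-\frac{3}{5}) (k+\frac{7}{2}) / [(k+\frac{51}{10}) (k+1)] - rational in k. x = -1; t_0 = -\frac{8}{9}; negate the roots.

Classification (C = -\frac{8}{9}): 2F1 with upper {-\frac{3}{5}, \frac{7}{2}}, lower {\frac{51}{10}}, argument x = -1. Verdict: none. No listed pattern accepts 2F1(-\frac{3}{5}, \frac{7}{2}; \frac{51}{10}; -1).


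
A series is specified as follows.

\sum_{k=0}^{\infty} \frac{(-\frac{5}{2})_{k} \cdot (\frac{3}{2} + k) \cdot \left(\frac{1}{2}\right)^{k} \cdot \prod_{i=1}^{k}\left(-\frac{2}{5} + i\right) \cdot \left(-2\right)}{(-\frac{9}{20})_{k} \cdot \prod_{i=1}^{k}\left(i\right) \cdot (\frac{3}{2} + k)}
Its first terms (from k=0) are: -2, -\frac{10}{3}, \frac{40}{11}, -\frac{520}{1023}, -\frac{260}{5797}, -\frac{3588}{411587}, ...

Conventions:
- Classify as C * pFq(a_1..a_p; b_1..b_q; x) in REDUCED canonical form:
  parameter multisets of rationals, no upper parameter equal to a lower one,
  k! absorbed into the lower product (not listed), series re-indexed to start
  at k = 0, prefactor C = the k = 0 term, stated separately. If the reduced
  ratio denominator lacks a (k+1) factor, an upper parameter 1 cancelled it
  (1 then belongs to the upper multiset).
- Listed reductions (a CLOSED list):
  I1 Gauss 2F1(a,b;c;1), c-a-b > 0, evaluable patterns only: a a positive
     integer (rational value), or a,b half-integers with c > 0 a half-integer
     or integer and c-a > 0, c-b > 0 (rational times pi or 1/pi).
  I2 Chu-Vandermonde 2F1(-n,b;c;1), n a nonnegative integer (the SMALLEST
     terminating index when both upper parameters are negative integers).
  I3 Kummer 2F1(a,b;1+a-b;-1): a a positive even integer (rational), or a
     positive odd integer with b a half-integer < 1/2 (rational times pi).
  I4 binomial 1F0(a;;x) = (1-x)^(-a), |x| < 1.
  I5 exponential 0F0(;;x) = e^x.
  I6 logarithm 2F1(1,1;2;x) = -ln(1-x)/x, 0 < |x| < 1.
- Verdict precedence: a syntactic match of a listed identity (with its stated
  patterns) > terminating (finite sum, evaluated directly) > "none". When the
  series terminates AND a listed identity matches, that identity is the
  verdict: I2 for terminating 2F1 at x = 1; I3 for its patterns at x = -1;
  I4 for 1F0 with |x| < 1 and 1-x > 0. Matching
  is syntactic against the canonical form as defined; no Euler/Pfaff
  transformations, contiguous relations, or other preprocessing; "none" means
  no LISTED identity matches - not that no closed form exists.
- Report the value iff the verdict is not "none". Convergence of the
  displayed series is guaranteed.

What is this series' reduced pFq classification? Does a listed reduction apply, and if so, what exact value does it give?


x = \frac{1}{2} here; the reduced form reads 2F1, upper {-\frac{5}{2}, \frac{3}{5}}, lower {-\frac{9}{20}}, C = -2. Verdict: none. Every listed pattern misses the 2F1 form at \frac{1}{2}, upper {-\frac{5}{2}, \frac{3}{5}}.

Key step: from the first term -2: the factor k + 3/2 cancels (top and bottom), leaving prefactor -2.
Adjacent-term ratio: r(k) = \frac{1}{2} * (k-\frac{5}{2}) (k+\frac{3}{5}) / [(k-\frac{9}{20}) (k+1)] - rational; roots negated = parameters, x = \frac{1}{2}, C = -2.


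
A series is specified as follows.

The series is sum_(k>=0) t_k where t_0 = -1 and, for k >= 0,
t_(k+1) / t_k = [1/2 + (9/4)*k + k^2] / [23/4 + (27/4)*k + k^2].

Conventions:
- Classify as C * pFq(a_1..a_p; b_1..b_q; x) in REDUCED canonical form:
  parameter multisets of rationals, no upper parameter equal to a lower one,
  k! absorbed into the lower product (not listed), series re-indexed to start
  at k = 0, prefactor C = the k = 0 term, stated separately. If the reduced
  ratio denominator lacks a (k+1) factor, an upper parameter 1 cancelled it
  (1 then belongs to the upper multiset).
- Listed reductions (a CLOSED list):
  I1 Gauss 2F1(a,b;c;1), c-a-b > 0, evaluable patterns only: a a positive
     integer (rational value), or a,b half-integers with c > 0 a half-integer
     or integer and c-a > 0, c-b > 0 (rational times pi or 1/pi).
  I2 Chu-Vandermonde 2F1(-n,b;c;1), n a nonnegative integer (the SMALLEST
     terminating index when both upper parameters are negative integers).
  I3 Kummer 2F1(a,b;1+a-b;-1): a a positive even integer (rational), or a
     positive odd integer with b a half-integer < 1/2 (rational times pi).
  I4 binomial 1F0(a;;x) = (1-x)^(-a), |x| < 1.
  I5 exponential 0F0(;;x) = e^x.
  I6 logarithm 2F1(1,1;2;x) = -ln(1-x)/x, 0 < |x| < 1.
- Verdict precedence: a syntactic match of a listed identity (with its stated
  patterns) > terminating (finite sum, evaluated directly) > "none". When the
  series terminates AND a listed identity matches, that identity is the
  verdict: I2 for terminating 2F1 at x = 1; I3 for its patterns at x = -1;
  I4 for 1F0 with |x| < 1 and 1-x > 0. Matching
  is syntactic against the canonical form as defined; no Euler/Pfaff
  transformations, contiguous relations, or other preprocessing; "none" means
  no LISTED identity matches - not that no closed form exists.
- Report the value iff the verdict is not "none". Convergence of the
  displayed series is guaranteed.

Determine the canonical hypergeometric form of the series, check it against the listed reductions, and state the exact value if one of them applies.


At argument 1: a 2F1 with upper {1/4, 2}, lower {23/4}, scaled by C = -1. Verdict: Gauss (I1, integer-parameter pattern) applies (x = 1: the Gamma ratio telescopes since c-a-b = 7/2 > 0 and a = 2 in Z>0). Its exact value is -95/84.

The tell: with t_0 = -1, roots of the ratio polynomials (prefactor -1) are the negated parameters.
Consecutive-term ratio: r(k) = 1 * (k+1/4) (k+2) / [(k+23/4) (k+1)] - rational in k. x = 1; t_0 = -1; negate the roots.


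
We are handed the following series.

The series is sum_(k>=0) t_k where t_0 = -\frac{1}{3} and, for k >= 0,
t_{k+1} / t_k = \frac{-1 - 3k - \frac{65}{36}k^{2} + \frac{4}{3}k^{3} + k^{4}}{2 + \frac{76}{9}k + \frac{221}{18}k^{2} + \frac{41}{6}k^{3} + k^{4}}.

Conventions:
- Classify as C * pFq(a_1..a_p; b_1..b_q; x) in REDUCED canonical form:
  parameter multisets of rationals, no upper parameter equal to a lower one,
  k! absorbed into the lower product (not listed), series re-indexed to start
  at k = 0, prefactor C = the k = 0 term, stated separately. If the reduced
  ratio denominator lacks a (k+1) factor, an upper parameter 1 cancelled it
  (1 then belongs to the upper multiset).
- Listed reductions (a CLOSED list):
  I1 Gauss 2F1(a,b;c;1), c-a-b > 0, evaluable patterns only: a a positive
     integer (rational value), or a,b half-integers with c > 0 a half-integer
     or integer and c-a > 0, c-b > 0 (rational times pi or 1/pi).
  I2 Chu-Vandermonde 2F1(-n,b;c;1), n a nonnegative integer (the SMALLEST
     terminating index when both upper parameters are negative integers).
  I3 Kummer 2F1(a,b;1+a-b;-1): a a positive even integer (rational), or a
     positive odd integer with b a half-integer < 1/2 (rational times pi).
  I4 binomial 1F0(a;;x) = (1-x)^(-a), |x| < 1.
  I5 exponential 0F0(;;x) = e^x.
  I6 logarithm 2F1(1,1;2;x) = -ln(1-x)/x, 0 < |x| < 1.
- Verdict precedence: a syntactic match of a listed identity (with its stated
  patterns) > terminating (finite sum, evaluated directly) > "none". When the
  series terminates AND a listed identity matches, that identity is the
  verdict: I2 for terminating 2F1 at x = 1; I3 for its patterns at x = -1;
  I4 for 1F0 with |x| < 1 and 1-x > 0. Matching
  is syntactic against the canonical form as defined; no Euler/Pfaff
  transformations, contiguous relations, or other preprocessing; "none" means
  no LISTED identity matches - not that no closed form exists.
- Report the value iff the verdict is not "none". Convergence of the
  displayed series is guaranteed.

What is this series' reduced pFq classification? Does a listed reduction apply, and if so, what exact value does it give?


Prefactor -\frac{1}{3}, argument 1: 2F1 with upper {-\frac{3}{2}, \frac{3}{2}} over lower {\frac{9}{2}}. Verdict (x = 1): the half-integer Gauss pattern (I1) applies (x = 1; upper {-\frac{3}{2}, \frac{3}{2}} half-integers, c = \frac{9}{2} in the evaluable pattern). Exact value: \left(-\frac{245}{4096}\right) \cdot \pi.

The tell: x = 1 and the parameter 2/3 appears in both the upper and lower lists and cancels (alongside the other common factor).
Step ratio: r(k) = 1 * (k-\frac{3}{2}) (k+\frac{3}{2}) / [(k+\frac{9}{2}) (k+1)] - rational; roots negated = parameters, x = 1, C = -\frac{1}{3}.
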